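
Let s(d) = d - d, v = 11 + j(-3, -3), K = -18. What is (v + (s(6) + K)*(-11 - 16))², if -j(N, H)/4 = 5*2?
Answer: 208849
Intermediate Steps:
j(N, H) = -40 (j(N, H) = -20*2 = -4*10 = -40)
v = -29 (v = 11 - 40 = -29)
s(d) = 0
(v + (s(6) + K)*(-11 - 16))² = (-29 + (0 - 18)*(-11 - 16))² = (-29 - 18*(-27))² = (-29 + 486)² = 457² = 208849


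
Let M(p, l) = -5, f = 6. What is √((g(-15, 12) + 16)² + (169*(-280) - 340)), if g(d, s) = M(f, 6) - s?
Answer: I*√47659 ≈ 218.31*I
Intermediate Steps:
g(d, s) = -5 - s
√((g(-15, 12) + 16)² + (169*(-280) - 340)) = √(((-5 - 1*12) + 16)² + (169*(-280) - 340)) = √(((-5 - 12) + 16)² + (-47320 - 340)) = √((-17 + 16)² - 47660) = √((-1)² - 47660) = √(1 - 47660) = √(-47659) = I*√47659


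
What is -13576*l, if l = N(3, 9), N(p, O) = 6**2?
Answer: -488736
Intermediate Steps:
N(p, O) = 36
l = 36
-13576*l = -13576*36 = -488736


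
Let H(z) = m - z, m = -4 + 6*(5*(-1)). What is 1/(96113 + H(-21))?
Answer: 1/96100 ≈ 1.0406e-5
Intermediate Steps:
m = -34 (m = -4 + 6*(-5) = -4 - 30 = -34)
H(z) = -34 - z
1/(96113 + H(-21)) = 1/(96113 + (-34 - 1*(-21))) = 1/(96113 + (-34 + 21)) = 1/(96113 - 13) = 1/96100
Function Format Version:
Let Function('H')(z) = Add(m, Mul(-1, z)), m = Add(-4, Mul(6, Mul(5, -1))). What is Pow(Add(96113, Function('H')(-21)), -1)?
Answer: Rational(1, 96100) ≈ 1.0406e-5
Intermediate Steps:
m = -34 (m = Add(-4, Mul(6, -5)) = Add(-4, -30) = -34)
Function('H')(z) = Add(-34, Mul(-1, z))
Pow(Add(96113, Function('H')(-21)), -1) = Pow(Add(96113, Add(-34, Mul(-1, -21))), -1) = Pow(Add(96113, Add(-34, 21)), -1) = Pow(Add(96113, -13), -1) = Pow(96100, -1) = Rational(1, 96100)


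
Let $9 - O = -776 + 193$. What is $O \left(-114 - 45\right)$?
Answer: $-94128$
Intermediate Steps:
$O = 592$ ($O = 9 - \left(-776 + 193\right) = 9 - -583 = 9 + 583 = 592$)
$O \left(-114 - 45\right) = 592 \left(-114 - 45\right) = 592 \left(-159\right) = -94128$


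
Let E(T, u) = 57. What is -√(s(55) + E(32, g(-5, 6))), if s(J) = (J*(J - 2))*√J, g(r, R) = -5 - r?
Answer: -√(57 + 2915*√55) ≈ -147.23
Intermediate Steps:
s(J) = J^(3/2)*(-2 + J) (s(J) = (J*(-2 + J))*√J = J^(3/2)*(-2 + J))
-√(s(55) + E(32, g(-5, 6))) = -√(55^(3/2)*(-2 + 55) + 57) = -√((55*√55)*53 + 57) = -√(2915*√55 + 57) = -√(57 + 2915*√55)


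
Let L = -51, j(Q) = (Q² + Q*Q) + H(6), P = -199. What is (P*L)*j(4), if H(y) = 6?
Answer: 385662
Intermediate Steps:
j(Q) = 6 + 2*Q² (j(Q) = (Q² + Q*Q) + 6 = (Q² + Q²) + 6 = 2*Q² + 6 = 6 + 2*Q²)
(P*L)*j(4) = (-199*(-51))*(6 + 2*4²) = 10149*(6 + 2*16) = 10149*(6 + 32) = 10149*38 = 385662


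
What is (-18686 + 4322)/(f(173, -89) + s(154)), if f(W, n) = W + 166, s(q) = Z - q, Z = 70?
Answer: -4788/85 ≈ -56.329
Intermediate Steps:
s(q) = 70 - q
f(W, n) = 166 + W
(-18686 + 4322)/(f(173, -89) + s(154)) = (-18686 + 4322)/((166 + 173) + (70 - 1*154)) = -14364/(339 + (70 - 154)) = -14364/(339 - 84) = -14364/255 = -14364*1/255 = -4788/85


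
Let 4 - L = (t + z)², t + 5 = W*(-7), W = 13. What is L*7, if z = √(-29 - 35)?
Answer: -64036 + 10752*I ≈ -64036.0 + 10752.0*I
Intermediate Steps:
t = -96 (t = -5 + 13*(-7) = -5 - 91 = -96)
z = 8*I (z = √(-64) = 8*I ≈ 8.0*I)
L = 4 - (-96 + 8*I)² ≈ -9148.0 + 1536.0*I
L*7 = (-9148 + 1536*I)*7 = -64036 + 10752*I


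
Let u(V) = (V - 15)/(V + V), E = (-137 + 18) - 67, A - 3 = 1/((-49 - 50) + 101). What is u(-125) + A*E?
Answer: -16261/25 ≈ -650.44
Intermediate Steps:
A = 7/2 (A = 3 + 1/((-49 - 50) + 101) = 3 + 1/(-99 + 101) = 3 + 1/2 = 3 + ½ = 7/2 ≈ 3.5000)
E = -186 (E = -119 - 67 = -186)
u(V) = (-15 + V)/(2*V) (u(V) = (-15 + V)/((2*V)) = (-15 + V)*(1/(2*V)) = (-15 + V)/(2*V))
u(-125) + A*E = (½)*(-15 - 125)/(-125) + (7/2)*(-186) = (½)*(-1/125)*(-140) - 651 = 14/25 - 651 = -16261/25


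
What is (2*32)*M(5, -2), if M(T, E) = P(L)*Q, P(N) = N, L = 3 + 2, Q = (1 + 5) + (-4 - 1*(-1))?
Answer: 960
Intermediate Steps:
Q = 3 (Q = 6 + (-4 + 1) = 6 - 3 = 3)
L = 5
M(T, E) = 15 (M(T, E) = 5*3 = 15)
(2*32)*M(5, -2) = (2*32)*15 = 64*15 = 960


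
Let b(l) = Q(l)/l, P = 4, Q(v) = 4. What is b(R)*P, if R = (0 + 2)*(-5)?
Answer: -8/5 ≈ -1.6000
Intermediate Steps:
R = -10 (R = 2*(-5) = -10)
b(l) = 4/l
b(R)*P = (4/(-10))*4 = (4*(-⅒))*4 = -⅖*4 = -8/5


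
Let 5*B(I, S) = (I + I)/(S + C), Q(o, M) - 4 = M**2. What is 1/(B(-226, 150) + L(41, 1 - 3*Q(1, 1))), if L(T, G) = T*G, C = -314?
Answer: -205/117557 ≈ -0.0017438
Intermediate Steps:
Q(o, M) = 4 + M**2
B(I, S) = 2*I/(5*(-314 + S)) (B(I, S) = ((I + I)/(S - 314))/5 = ((2*I)/(-314 + S))/5 = (2*I/(-314 + S))/5 = 2*I/(5*(-314 + S)))
L(T, G) = G*T
1/(B(-226, 150) + L(41, 1 - 3*Q(1, 1))) = 1/((2/5)*(-226)/(-314 + 150) + (1 - 3*(4 + 1**2))*41) = 1/((2/5)*(-226)/(-164) + (1 - 3*(4 + 1))*41) = 1/((2/5)*(-226)*(-1/164) + (1 - 3*5)*41) = 1/(113/205 + (1 - 15)*41) = 1/(113/205 - 14*41) = 1/(113/205 - 574) = 1/(-117557/205) = -205/117557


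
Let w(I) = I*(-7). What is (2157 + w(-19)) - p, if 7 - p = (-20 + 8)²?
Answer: 2427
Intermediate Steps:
w(I) = -7*I
p = -137 (p = 7 - (-20 + 8)² = 7 - 1*(-12)² = 7 - 1*144 = 7 - 144 = -137)
(2157 + w(-19)) - p = (2157 - 7*(-19)) - 1*(-137) = (2157 + 133) + 137 = 2290 + 137 = 2427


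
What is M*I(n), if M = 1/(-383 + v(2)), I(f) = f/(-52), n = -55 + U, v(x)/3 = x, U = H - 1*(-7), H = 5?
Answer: -43/19604 ≈ -0.0021934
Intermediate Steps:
U = 12 (U = 5 - 1*(-7) = 5 + 7 = 12)
v(x) = 3*x
n = -43 (n = -55 + 12 = -43)
I(f) = -f/52 (I(f) = f*(-1/52) = -f/52)
M = -1/377 (M = 1/(-383 + 3*2) = 1/(-383 + 6) = 1/(-377) = -1/377 ≈ -0.0026525)
M*I(n) = -(-1)*(-43)/19604 = -1/377*43/52 = -43/19604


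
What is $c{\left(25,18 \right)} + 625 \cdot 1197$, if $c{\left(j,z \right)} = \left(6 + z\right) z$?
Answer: $748557$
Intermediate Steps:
$c{\left(j,z \right)} = z \left(6 + z\right)$
$c{\left(25,18 \right)} + 625 \cdot 1197 = 18 \left(6 + 18\right) + 625 \cdot 1197 = 18 \cdot 24 + 748125 = 432 + 748125 = 748557$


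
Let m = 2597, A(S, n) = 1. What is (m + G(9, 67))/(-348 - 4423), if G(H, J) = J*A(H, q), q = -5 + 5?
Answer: -2664/4771 ≈ -0.55837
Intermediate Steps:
q = 0
G(H, J) = J (G(H, J) = J*1 = J)
(m + G(9, 67))/(-348 - 4423) = (2597 + 67)/(-348 - 4423) = 2664/(-4771) = 2664*(-1/4771) = -2664/4771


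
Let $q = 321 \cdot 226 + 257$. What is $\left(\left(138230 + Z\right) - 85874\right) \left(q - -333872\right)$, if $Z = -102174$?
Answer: $-20259735150$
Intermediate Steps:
$q = 72803$ ($q = 72546 + 257 = 72803$)
$\left(\left(138230 + Z\right) - 85874\right) \left(q - -333872\right) = \left(\left(138230 - 102174\right) - 85874\right) \left(72803 - -333872\right) = \left(36056 - 85874\right) \left(72803 + 333872\right) = \left(-49818\right) 406675 = -20259735150$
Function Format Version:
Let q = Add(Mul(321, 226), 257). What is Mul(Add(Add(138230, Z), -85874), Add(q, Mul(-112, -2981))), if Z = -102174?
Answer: -20259735150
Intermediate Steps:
q = 72803 (q = Add(72546, 257) = 72803)
Mul(Add(Add(138230, Z), -85874), Add(q, Mul(-112, -2981))) = Mul(Add(Add(138230, -102174), -85874), Add(72803, Mul(-112, -2981))) = Mul(Add(36056, -85874), Add(72803, 333872)) = Mul(-49818, 406675) = -20259735150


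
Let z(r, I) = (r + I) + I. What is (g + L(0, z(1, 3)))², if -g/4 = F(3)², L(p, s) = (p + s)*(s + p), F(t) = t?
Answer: 169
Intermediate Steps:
z(r, I) = r + 2*I (z(r, I) = (I + r) + I = r + 2*I)
L(p, s) = (p + s)² (L(p, s) = (p + s)*(p + s) = (p + s)²)
g = -36 (g = -4*3² = -4*9 = -36)
(g + L(0, z(1, 3)))² = (-36 + (0 + (1 + 2*3))²)² = (-36 + (0 + (1 + 6))²)² = (-36 + (0 + 7)²)² = (-36 + 7²)² = (-36 + 49)² = 13² = 169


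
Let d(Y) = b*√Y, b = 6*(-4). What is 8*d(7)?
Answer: -192*√7 ≈ -507.98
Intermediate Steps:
b = -24
d(Y) = -24*√Y
8*d(7) = 8*(-24*√7) = -192*√7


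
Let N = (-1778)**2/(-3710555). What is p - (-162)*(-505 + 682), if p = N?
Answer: 106393292786/3710555 ≈ 28673.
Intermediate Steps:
N = -3161284/3710555 (N = 3161284*(-1/3710555) = -3161284/3710555 ≈ -0.85197)
p = -3161284/3710555 ≈ -0.85197
p - (-162)*(-505 + 682) = -3161284/3710555 - (-162)*(-505 + 682) = -3161284/3710555 - (-162)*177 = -3161284/3710555 - 1*(-28674) = -3161284/3710555 + 28674 = 106393292786/3710555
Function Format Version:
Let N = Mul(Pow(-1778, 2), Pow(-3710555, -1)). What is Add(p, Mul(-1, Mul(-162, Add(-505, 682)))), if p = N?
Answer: Rational(106393292786, 3710555) ≈ 28673.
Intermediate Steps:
N = Rational(-3161284, 3710555) (N = Mul(3161284, Rational(-1, 3710555)) = Rational(-3161284, 3710555) ≈ -0.85197)
p = Rational(-3161284, 3710555) ≈ -0.85197
Add(p, Mul(-1, Mul(-162, Add(-505, 682)))) = Add(Rational(-3161284, 3710555), Mul(-1, Mul(-162, Add(-505, 682)))) = Add(Rational(-3161284, 3710555), Mul(-1, Mul(-162, 177))) = Add(Rational(-3161284, 3710555), Mul(-1, -28674)) = Add(Rational(-3161284, 3710555), 28674) = Rational(106393292786, 3710555)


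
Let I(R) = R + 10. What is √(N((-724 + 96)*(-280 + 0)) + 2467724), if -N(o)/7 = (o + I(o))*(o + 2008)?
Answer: 2*I*√109457268529 ≈ 6.6169e+5*I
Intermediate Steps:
I(R) = 10 + R
N(o) = -7*(10 + 2*o)*(2008 + o) (N(o) = -7*(o + (10 + o))*(o + 2008) = -7*(10 + 2*o)*(2008 + o))
√(N((-724 + 96)*(-280 + 0)) + 2467724) = √((-140560 - 28182*(-724 + 96)*(-280 + 0) - 14*(-724 + 96)²*(-280 + 0)²) + 2467724) = √((-140560 - (-17698296)*(-280) - 14*(-628*(-280))²) + 2467724) = √((-140560 - 28182*175840 - 14*175840²) + 2467724) = √((-140560 - 4955522880 - 14*30919705600) + 2467724) = √((-140560 - 4955522880 - 432875878400) + 2467724) = √(-437831541840 + 2467724) = √(-437829074116) = 2*I*√109457268529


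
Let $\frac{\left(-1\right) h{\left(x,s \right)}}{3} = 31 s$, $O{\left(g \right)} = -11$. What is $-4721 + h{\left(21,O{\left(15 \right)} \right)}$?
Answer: $-3698$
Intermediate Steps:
$h{\left(x,s \right)} = - 93 s$ ($h{\left(x,s \right)} = - 3 \cdot 31 s = - 93 s$)
$-4721 + h{\left(21,O{\left(15 \right)} \right)} = -4721 - -1023 = -4721 + 1023 = -3698$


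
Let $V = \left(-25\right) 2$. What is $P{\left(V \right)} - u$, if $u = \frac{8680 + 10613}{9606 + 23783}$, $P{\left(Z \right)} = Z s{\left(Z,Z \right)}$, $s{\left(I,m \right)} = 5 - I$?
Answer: $- \frac{91839043}{33389} \approx -2750.6$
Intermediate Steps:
$V = -50$
$P{\left(Z \right)} = Z \left(5 - Z\right)$
$u = \frac{19293}{33389} \approx 0.57782$
$P{\left(V \right)} - u = - 50 \left(5 - -50\right) - \frac{19293}{33389} = - 50 \left(5 + 50\right) - \frac{19293}{33389} = \left(-50\right) 55 - \frac{19293}{33389} = -2750 - \frac{19293}{33389} = - \frac{91839043}{33389}$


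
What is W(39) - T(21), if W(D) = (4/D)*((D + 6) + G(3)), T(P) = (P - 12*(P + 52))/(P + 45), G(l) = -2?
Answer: 14899/858 ≈ 17.365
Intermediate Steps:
T(P) = (-624 - 11*P)/(45 + P) (T(P) = (P - 12*(52 + P))/(45 + P) = (P + (-624 - 12*P))/(45 + P) = (-624 - 11*P)/(45 + P))
W(D) = 4*(4 + D)/D (W(D) = (4/D)*((D + 6) - 2) = (4/D)*((6 + D) - 2) = (4/D)*(4 + D) = 4*(4 + D)/D)
W(39) - T(21) = (4 + 16/39) - (-624 - 11*21)/(45 + 21) = (4 + 16*(1/39)) - (-624 - 231)/66 = (4 + 16/39) - (-855)/66 = 172/39 - 1*(-285/22) = 172/39 + 285/22 = 14899/858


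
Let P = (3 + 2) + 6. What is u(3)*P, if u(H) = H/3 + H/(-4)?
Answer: 11/4 ≈ 2.7500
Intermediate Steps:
u(H) = H/12 (u(H) = H*(⅓) + H*(-¼) = H/3 - H/4 = H/12)
P = 11 (P = 5 + 6 = 11)
u(3)*P = ((1/12)*3)*11 = (¼)*11 = 11/4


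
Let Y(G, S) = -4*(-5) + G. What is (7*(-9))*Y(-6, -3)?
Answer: -882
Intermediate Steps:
Y(G, S) = 20 + G
(7*(-9))*Y(-6, -3) = (7*(-9))*(20 - 6) = -63*14 = -882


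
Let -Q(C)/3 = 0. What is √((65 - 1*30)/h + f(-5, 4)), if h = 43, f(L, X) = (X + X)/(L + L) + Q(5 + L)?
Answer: √645/215 ≈ 0.11812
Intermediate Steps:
Q(C) = 0 (Q(C) = -3*0 = 0)
f(L, X) = X/L (f(L, X) = (X + X)/(L + L) + 0 = (2*X)/((2*L)) + 0 = (2*X)*(1/(2*L)) + 0 = X/L + 0 = X/L)
√((65 - 1*30)/h + f(-5, 4)) = √((65 - 1*30)/43 + 4/(-5)) = √((65 - 30)*(1/43) + 4*(-⅕)) = √(35*(1/43) - ⅘) = √(35/43 - ⅘) = √(3/215) = √645/215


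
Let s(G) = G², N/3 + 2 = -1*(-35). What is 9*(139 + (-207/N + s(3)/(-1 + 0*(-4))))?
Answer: 12663/11 ≈ 1151.2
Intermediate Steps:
N = 99 (N = -6 + 3*(-1*(-35)) = -6 + 3*35 = -6 + 105 = 99)
9*(139 + (-207/N + s(3)/(-1 + 0*(-4)))) = 9*(139 + (-207/99 + 3²/(-1 + 0*(-4)))) = 9*(139 + (-207*1/99 + 9/(-1 + 0))) = 9*(139 + (-23/11 + 9/(-1))) = 9*(139 + (-23/11 + 9*(-1))) = 9*(139 + (-23/11 - 9)) = 9*(139 - 122/11) = 9*(1407/11) = 12663/11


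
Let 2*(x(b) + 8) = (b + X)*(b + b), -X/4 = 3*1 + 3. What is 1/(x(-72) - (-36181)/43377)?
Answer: 43377/299510989 ≈ 0.00014483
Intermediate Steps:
X = -24 (X = -4*(3*1 + 3) = -4*(3 + 3) = -4*6 = -24)
x(b) = -8 + b*(-24 + b) (x(b) = -8 + ((b - 24)*(b + b))/2 = -8 + ((-24 + b)*(2*b))/2 = -8 + (2*b*(-24 + b))/2 = -8 + b*(-24 + b))
1/(x(-72) - (-36181)/43377) = 1/((-8 + (-72)**2 - 24*(-72)) - (-36181)/43377) = 1/((-8 + 5184 + 1728) - (-36181)/43377) = 1/(6904 - 1*(-36181/43377)) = 1/(6904 + 36181/43377) = 1/(299510989/43377) = 43377/299510989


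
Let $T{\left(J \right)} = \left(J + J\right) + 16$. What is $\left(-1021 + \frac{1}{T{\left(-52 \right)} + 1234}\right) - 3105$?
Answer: $- \frac{4728395}{1146} \approx -4126.0$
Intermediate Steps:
$T{\left(J \right)} = 16 + 2 J$ ($T{\left(J \right)} = 2 J + 16 = 16 + 2 J$)
$\left(-1021 + \frac{1}{T{\left(-52 \right)} + 1234}\right) - 3105 = \left(-1021 + \frac{1}{\left(16 + 2 \left(-52\right)\right) + 1234}\right) - 3105 = \left(-1021 + \frac{1}{\left(16 - 104\right) + 1234}\right) - 3105 = \left(-1021 + \frac{1}{-88 + 1234}\right) - 3105 = \left(-1021 + \frac{1}{1146}\right) - 3105 = - \frac{1170065}{1146} - 3105 = - \frac{4728395}{1146}$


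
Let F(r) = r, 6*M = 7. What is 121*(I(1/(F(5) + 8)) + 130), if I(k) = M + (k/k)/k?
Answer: 104665/6 ≈ 17444.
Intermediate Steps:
M = 7/6 (M = (⅙)*7 = 7/6 ≈ 1.1667)
I(k) = 7/6 + 1/k (I(k) = 7/6 + (k/k)/k = 7/6 + 1/k)
121*(I(1/(F(5) + 8)) + 130) = 121*((7/6 + 1/(1/(5 + 8))) + 130) = 121*((7/6 + 1/(1/13)) + 130) = 121*((7/6 + 13) + 130) = 121*(85/6 + 130) = 121*(865/6) = 104665/6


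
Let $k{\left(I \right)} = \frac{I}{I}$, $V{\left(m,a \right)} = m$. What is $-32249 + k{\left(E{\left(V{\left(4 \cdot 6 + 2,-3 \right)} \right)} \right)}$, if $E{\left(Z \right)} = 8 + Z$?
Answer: $-32248$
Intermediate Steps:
$k{\left(I \right)} = 1$
$-32249 + k{\left(E{\left(V{\left(4 \cdot 6 + 2,-3 \right)} \right)} \right)} = -32249 + 1 = -32248$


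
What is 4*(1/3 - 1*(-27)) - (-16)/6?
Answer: 112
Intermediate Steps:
4*(1/3 - 1*(-27)) - (-16)/6 = 4*(⅓ + 27) - (-16)/6 = 4*(82/3) - 16*(-⅙) = 328/3 + 8/3 = 112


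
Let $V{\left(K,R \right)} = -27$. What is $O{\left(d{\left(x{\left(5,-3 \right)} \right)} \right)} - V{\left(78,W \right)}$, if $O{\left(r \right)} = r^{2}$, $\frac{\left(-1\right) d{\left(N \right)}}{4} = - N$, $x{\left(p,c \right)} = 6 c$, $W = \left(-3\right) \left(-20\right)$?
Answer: $5211$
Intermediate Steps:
$W = 60$
$d{\left(N \right)} = 4 N$ ($d{\left(N \right)} = - 4 \left(- N\right) = 4 N$)
$O{\left(d{\left(x{\left(5,-3 \right)} \right)} \right)} - V{\left(78,W \right)} = \left(4 \cdot 6 \left(-3\right)\right)^{2} - -27 = \left(4 \left(-18\right)\right)^{2} + 27 = \left(-72\right)^{2} + 27 = 5184 + 27 = 5211$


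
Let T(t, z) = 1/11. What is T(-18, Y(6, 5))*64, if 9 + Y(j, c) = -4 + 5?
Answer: 64/11 ≈ 5.8182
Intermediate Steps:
Y(j, c) = -8 (Y(j, c) = -9 + (-4 + 5) = -9 + 1 = -8)
T(t, z) = 1/11
T(-18, Y(6, 5))*64 = (1/11)*64 = 64/11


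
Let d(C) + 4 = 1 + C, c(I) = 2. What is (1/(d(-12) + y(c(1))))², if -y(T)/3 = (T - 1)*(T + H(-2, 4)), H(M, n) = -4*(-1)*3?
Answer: 1/3249 ≈ 0.00030779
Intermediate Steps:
d(C) = -3 + C (d(C) = -4 + (1 + C) = -3 + C)
H(M, n) = 12 (H(M, n) = 4*3 = 12)
y(T) = -3*(-1 + T)*(12 + T) (y(T) = -3*(T - 1)*(T + 12) = -3*(-1 + T)*(12 + T))
(1/(d(-12) + y(c(1))))² = (1/((-3 - 12) + (36 - 33*2 - 3*2²)))² = (1/(-15 + (36 - 66 - 3*4)))² = (1/(-15 + (36 - 66 - 12)))² = (1/(-15 - 42))² = (1/(-57))² = (-1/57)² = 1/3249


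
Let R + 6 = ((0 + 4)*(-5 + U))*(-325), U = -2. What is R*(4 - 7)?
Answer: -27282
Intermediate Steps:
R = 9094 (R = -6 + ((0 + 4)*(-5 - 2))*(-325) = -6 + (4*(-7))*(-325) = -6 - 28*(-325) = -6 + 9100 = 9094)
R*(4 - 7) = 9094*(4 - 7) = 9094*(-3) = -27282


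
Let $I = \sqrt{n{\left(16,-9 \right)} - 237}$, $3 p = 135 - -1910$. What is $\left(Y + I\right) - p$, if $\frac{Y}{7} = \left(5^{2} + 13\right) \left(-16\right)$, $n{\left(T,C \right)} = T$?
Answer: $- \frac{14813}{3} + i \sqrt{221} \approx -4937.7 + 14.866 i$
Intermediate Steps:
$p = \frac{2045}{3}$ ($p = \frac{135 - -1910}{3} = \frac{135 + 1910}{3} = \frac{1}{3} \cdot 2045 = \frac{2045}{3} \approx 681.67$)
$I = i \sqrt{221}$ ($I = \sqrt{16 - 237} = \sqrt{-221} = i \sqrt{221} \approx 14.866 i$)
$Y = -4256$ ($Y = 7 \left(5^{2} + 13\right) \left(-16\right) = 7 \left(25 + 13\right) \left(-16\right) = 7 \cdot 38 \left(-16\right) = 7 \left(-608\right) = -4256$)
$\left(Y + I\right) - p = \left(-4256 + i \sqrt{221}\right) - \frac{2045}{3} = - \frac{14813}{3} + i \sqrt{221}$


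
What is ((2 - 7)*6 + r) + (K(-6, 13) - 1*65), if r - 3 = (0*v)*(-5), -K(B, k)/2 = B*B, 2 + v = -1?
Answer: -164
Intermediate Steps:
v = -3 (v = -2 - 1 = -3)
K(B, k) = -2*B² (K(B, k) = -2*B*B = -2*B²)
r = 3 (r = 3 + (0*(-3))*(-5) = 3 + 0*(-5) = 3 + 0 = 3)
((2 - 7)*6 + r) + (K(-6, 13) - 1*65) = ((2 - 7)*6 + 3) + (-2*(-6)² - 1*65) = (-5*6 + 3) + (-2*36 - 65) = (-30 + 3) + (-72 - 65) = -27 - 137 = -164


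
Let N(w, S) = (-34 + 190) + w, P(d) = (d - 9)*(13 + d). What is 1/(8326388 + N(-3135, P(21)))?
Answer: 1/8323409 ≈ 1.2014e-7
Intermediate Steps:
P(d) = (-9 + d)*(13 + d)
N(w, S) = 156 + w
1/(8326388 + N(-3135, P(21))) = 1/(8326388 + (156 - 3135)) = 1/(8326388 - 2979) = 1/8323409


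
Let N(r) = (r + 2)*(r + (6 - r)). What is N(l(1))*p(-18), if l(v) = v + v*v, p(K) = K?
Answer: -432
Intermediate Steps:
l(v) = v + v²
N(r) = 12 + 6*r (N(r) = (2 + r)*6 = 12 + 6*r)
N(l(1))*p(-18) = (12 + 6*(1*(1 + 1)))*(-18) = (12 + 6*(1*2))*(-18) = (12 + 6*2)*(-18) = (12 + 12)*(-18) = 24*(-18) = -432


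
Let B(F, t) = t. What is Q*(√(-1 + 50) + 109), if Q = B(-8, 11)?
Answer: 1276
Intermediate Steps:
Q = 11
Q*(√(-1 + 50) + 109) = 11*(√(-1 + 50) + 109) = 11*(√49 + 109) = 11*(7 + 109) = 11*116 = 1276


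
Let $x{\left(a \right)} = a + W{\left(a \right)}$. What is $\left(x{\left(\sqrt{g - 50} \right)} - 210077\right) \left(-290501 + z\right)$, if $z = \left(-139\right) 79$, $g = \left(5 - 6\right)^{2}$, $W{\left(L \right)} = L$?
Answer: $63334434114 - 4220748 i \approx 6.3334 \cdot 10^{10} - 4.2208 \cdot 10^{6} i$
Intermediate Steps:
$g = 1$ ($g = \left(-1\right)^{2} = 1$)
$z = -10981$
$x{\left(a \right)} = 2 a$ ($x{\left(a \right)} = a + a = 2 a$)
$\left(x{\left(\sqrt{g - 50} \right)} - 210077\right) \left(-290501 + z\right) = \left(2 \sqrt{1 - 50} - 210077\right) \left(-290501 - 10981\right) = \left(2 \sqrt{-49} - 210077\right) \left(-301482\right) = \left(2 \cdot 7 i - 210077\right) \left(-301482\right) = \left(14 i - 210077\right) \left(-301482\right) = \left(-210077 + 14 i\right) \left(-301482\right) = 63334434114 - 4220748 i$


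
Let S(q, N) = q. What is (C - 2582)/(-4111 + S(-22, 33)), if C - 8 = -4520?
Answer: 7094/4133 ≈ 1.7164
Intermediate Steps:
C = -4512 (C = 8 - 4520 = -4512)
(C - 2582)/(-4111 + S(-22, 33)) = (-4512 - 2582)/(-4111 - 22) = -7094/(-4133) = -7094*(-1/4133) = 7094/4133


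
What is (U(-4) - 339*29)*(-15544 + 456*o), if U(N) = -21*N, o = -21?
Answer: 244844640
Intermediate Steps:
(U(-4) - 339*29)*(-15544 + 456*o) = (-21*(-4) - 339*29)*(-15544 + 456*(-21)) = (84 - 9831)*(-15544 - 9576) = -9747*(-25120) = 244844640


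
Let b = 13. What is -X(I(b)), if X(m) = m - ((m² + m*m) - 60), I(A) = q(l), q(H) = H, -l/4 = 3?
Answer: 240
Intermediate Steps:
l = -12 (l = -4*3 = -12)
I(A) = -12
X(m) = 60 + m - 2*m² (X(m) = m - ((m² + m²) - 60) = m - (2*m² - 60) = m - (-60 + 2*m²) = m + (60 - 2*m²) = 60 + m - 2*m²)
-X(I(b)) = -(60 - 12 - 2*(-12)²) = -(60 - 12 - 2*144) = -(60 - 12 - 288) = -1*(-240) = 240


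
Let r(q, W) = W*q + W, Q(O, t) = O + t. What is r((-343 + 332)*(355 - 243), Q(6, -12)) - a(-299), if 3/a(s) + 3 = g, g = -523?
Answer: 3885039/526 ≈ 7386.0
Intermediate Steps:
a(s) = -3/526 (a(s) = 3/(-3 - 523) = 3/(-526) = 3*(-1/526) = -3/526)
r(q, W) = W + W*q
r((-343 + 332)*(355 - 243), Q(6, -12)) - a(-299) = (6 - 12)*(1 + (-343 + 332)*(355 - 243)) - 1*(-3/526) = -6*(1 - 11*112) + 3/526 = -6*(1 - 1232) + 3/526 = -6*(-1231) + 3/526 = 7386 + 3/526 = 3885039/526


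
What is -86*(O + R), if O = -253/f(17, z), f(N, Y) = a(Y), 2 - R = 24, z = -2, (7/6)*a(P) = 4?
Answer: 98857/12 ≈ 8238.1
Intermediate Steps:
a(P) = 24/7 (a(P) = (6/7)*4 = 24/7)
R = -22 (R = 2 - 1*24 = 2 - 24 = -22)
f(N, Y) = 24/7
O = -1771/24 (O = -253/24/7 = -253*7/24 = -1771/24 ≈ -73.792)
-86*(O + R) = -86*(-1771/24 - 22) = -86*(-2299/24) = 98857/12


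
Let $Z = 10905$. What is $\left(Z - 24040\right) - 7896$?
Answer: $-21031$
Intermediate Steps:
$\left(Z - 24040\right) - 7896 = \left(10905 - 24040\right) - 7896 = -13135 - 7896 = -21031$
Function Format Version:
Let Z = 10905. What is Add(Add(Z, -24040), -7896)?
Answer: -21031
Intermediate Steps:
Add(Add(Z, -24040), -7896) = Add(Add(10905, -24040), -7896) = Add(-13135, -7896) = -21031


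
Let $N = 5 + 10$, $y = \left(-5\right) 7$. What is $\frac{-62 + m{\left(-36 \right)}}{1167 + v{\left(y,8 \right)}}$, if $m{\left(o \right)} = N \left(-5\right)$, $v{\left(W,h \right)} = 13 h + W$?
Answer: $- \frac{137}{1236} \approx -0.11084$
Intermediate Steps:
$y = -35$
$N = 15$
$v{\left(W,h \right)} = W + 13 h$
$m{\left(o \right)} = -75$ ($m{\left(o \right)} = 15 \left(-5\right) = -75$)
$\frac{-62 + m{\left(-36 \right)}}{1167 + v{\left(y,8 \right)}} = \frac{-62 - 75}{1167 + \left(-35 + 13 \cdot 8\right)} = - \frac{137}{1167 + \left(-35 + 104\right)} = - \frac{137}{1167 + 69} = - \frac{137}{1236}$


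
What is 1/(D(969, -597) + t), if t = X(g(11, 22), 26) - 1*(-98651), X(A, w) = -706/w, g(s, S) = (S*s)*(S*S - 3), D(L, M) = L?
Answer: 13/1294707 ≈ 1.0041e-5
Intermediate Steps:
g(s, S) = S*s*(-3 + S²) (g(s, S) = (S*s)*(S² - 3) = (S*s)*(-3 + S²) = S*s*(-3 + S²))
t = 1282110/13 (t = -706/26 - 1*(-98651) = -706*1/26 + 98651 = -353/13 + 98651 = 1282110/13 ≈ 98624.)
1/(D(969, -597) + t) = 1/(969 + 1282110/13) = 1/(1294707/13) = 13/1294707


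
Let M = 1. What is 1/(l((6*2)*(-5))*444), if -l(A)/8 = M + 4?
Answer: -1/17760 ≈ -5.6306e-5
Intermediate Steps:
l(A) = -40 (l(A) = -8*(1 + 4) = -8*5 = -40)
1/(l((6*2)*(-5))*444) = 1/(-40*444) = 1/(-17760) = -1/17760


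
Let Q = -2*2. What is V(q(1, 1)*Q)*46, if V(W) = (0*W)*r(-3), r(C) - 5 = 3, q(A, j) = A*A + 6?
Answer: 0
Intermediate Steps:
q(A, j) = 6 + A² (q(A, j) = A² + 6 = 6 + A²)
r(C) = 8 (r(C) = 5 + 3 = 8)
Q = -4
V(W) = 0 (V(W) = (0*W)*8 = 0*8 = 0)
V(q(1, 1)*Q)*46 = 0*46 = 0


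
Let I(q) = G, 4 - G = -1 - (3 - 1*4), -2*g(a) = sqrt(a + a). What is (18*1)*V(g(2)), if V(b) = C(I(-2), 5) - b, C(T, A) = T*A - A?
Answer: 288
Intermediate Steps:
g(a) = -sqrt(2)*sqrt(a)/2 (g(a) = -sqrt(a + a)/2 = -sqrt(2)*sqrt(a)/2)
G = 4 (G = 4 - (-1 - (3 - 1*4)) = 4 - (-1 - (3 - 4)) = 4 - (-1 - 1*(-1)) = 4 - (-1 + 1) = 4 - 1*0 = 4 + 0 = 4)
I(q) = 4
C(T, A) = -A + A*T (C(T, A) = A*T - A = -A + A*T)
V(b) = 15 - b (V(b) = 5*(-1 + 4) - b = 5*3 - b = 15 - b)
(18*1)*V(g(2)) = (18*1)*(15 - (-1)*sqrt(2)*sqrt(2)/2) = 18*(15 - 1*(-1)) = 18*(15 + 1) = 18*16 = 288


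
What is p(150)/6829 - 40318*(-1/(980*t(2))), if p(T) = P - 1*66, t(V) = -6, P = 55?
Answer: -137698151/20077260 ≈ -6.8584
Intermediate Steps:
p(T) = -11 (p(T) = 55 - 1*66 = 55 - 66 = -11)
p(150)/6829 - 40318*(-1/(980*t(2))) = -11/6829 - 40318/((35*(-28))*(-6)) = -11*1/6829 - 40318/((-980*(-6))) = -11/6829 - 40318/5880 = -11/6829 - 40318*1/5880 = -11/6829 - 20159/2940 = -137698151/20077260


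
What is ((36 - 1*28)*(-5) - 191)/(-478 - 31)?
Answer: 231/509 ≈ 0.45383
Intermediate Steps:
((36 - 1*28)*(-5) - 191)/(-478 - 31) = ((36 - 28)*(-5) - 191)/(-509) = (8*(-5) - 191)*(-1/509) = (-40 - 191)*(-1/509) = -231*(-1/509) = 231/509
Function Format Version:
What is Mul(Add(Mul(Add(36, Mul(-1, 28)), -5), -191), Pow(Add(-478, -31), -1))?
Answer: Rational(231, 509) ≈ 0.45383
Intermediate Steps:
Mul(Add(Mul(Add(36, Mul(-1, 28)), -5), -191), Pow(Add(-478, -31), -1)) = Mul(Add(Mul(Add(36, -28), -5), -191), Pow(-509, -1)) = Mul(Add(Mul(8, -5), -191), Rational(-1, 509)) = Mul(Add(-40, -191), Rational(-1, 509)) = Mul(-231, Rational(-1, 509)) = Rational(231, 509)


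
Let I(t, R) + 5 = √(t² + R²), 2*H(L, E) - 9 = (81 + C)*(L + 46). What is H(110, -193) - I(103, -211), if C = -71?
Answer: 1579/2 - √55130 ≈ 554.70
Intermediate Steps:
H(L, E) = 469/2 + 5*L (H(L, E) = 9/2 + ((81 - 71)*(L + 46))/2 = 9/2 + (10*(46 + L))/2 = 9/2 + (460 + 10*L)/2 = 9/2 + (230 + 5*L) = 469/2 + 5*L)
I(t, R) = -5 + √(R² + t²) (I(t, R) = -5 + √(t² + R²) = -5 + √(R² + t²))
H(110, -193) - I(103, -211) = (469/2 + 5*110) - (-5 + √((-211)² + 103²)) = (469/2 + 550) - (-5 + √(44521 + 10609)) = 1569/2 - (-5 + √55130) = 1569/2 + (5 - √55130) = 1579/2 - √55130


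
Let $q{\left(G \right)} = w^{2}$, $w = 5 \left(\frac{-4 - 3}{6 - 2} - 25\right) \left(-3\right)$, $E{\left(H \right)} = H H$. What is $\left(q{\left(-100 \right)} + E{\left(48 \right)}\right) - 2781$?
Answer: $\frac{2568393}{16} \approx 1.6052 \cdot 10^{5}$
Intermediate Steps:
$E{\left(H \right)} = H^{2}$
$w = \frac{1605}{4}$ ($w = 5 \left(- \frac{7}{4} - 25\right) \left(-3\right) = 5 \left(- \frac{107}{4}\right) \left(-3\right) = \left(- \frac{535}{4}\right) \left(-3\right) = \frac{1605}{4} \approx 401.25$)
$q{\left(G \right)} = \frac{2576025}{16}$ ($q{\left(G \right)} = \left(\frac{1605}{4}\right)^{2} = \frac{2576025}{16}$)
$\left(q{\left(-100 \right)} + E{\left(48 \right)}\right) - 2781 = \left(\frac{2576025}{16} + 48^{2}\right) - 2781 = \left(\frac{2576025}{16} + 2304\right) - 2781 = \frac{2612889}{16} - 2781 = \frac{2568393}{16}$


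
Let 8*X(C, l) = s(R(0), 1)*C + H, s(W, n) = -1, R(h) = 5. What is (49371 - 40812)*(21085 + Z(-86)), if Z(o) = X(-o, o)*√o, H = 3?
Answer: 180466515 - 710397*I*√86/8 ≈ 1.8047e+8 - 8.2349e+5*I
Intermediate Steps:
X(C, l) = 3/8 - C/8 (X(C, l) = (-C + 3)/8 = (3 - C)/8 = 3/8 - C/8)
Z(o) = √o*(3/8 + o/8) (Z(o) = (3/8 - (-1)*o/8)*√o = (3/8 + o/8)*√o = √o*(3/8 + o/8))
(49371 - 40812)*(21085 + Z(-86)) = (49371 - 40812)*(21085 + √(-86)*(3 - 86)/8) = 8559*(21085 + (⅛)*(I*√86)*(-83)) = 8559*(21085 - 83*I*√86/8) = 180466515 - 710397*I*√86/8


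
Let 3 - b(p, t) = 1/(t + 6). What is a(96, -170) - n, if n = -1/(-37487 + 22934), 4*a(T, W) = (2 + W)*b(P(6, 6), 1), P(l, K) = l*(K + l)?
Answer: -1746361/14553 ≈ -120.00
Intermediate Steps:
b(p, t) = 3 - 1/(6 + t) (b(p, t) = 3 - 1/(t + 6) = 3 - 1/(6 + t))
a(T, W) = 10/7 + 5*W/7 (a(T, W) = ((2 + W)*((17 + 3*1)/(6 + 1)))/4 = ((2 + W)*((17 + 3)/7))/4 = ((2 + W)*((⅐)*20))/4 = ((2 + W)*(20/7))/4 = (40/7 + 20*W/7)/4 = 10/7 + 5*W/7)
n = 1/14553 (n = -1/(-14553) = -1*(-1/14553) = 1/14553 ≈ 6.8714e-5)
a(96, -170) - n = (10/7 + (5/7)*(-170)) - 1*1/14553 = (10/7 - 850/7) - 1/14553 = -120 - 1/14553 = -1746361/14553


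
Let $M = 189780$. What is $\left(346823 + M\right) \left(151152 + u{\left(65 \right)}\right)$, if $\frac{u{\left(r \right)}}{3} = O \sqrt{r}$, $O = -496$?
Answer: $81108616656 - 798465264 \sqrt{65} \approx 7.4671 \cdot 10^{10}$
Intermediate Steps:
$u{\left(r \right)} = - 1488 \sqrt{r}$ ($u{\left(r \right)} = 3 \left(- 496 \sqrt{r}\right) = - 1488 \sqrt{r}$)
$\left(346823 + M\right) \left(151152 + u{\left(65 \right)}\right) = \left(346823 + 189780\right) \left(151152 - 1488 \sqrt{65}\right) = 536603 \left(151152 - 1488 \sqrt{65}\right) = 81108616656 - 798465264 \sqrt{65}$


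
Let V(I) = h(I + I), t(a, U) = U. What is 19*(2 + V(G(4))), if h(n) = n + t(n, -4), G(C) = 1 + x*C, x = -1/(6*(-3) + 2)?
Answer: 19/2 ≈ 9.5000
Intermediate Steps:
x = 1/16 (x = -1/(-18 + 2) = -1/(-16) = -1*(-1/16) = 1/16 ≈ 0.062500)
G(C) = 1 + C/16
h(n) = -4 + n (h(n) = n - 4 = -4 + n)
V(I) = -4 + 2*I (V(I) = -4 + (I + I) = -4 + 2*I)
19*(2 + V(G(4))) = 19*(2 + (-4 + 2*(1 + (1/16)*4))) = 19*(2 + (-4 + 2*(1 + 1/4))) = 19*(2 + (-4 + 2*(5/4))) = 19*(2 + (-4 + 5/2)) = 19*(2 - 3/2) = 19*(1/2) = 19/2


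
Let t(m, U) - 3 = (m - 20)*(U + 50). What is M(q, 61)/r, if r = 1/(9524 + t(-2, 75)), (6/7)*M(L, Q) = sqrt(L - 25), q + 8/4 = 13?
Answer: 15813*I*sqrt(14)/2 ≈ 29583.0*I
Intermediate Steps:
q = 11 (q = -2 + 13 = 11)
M(L, Q) = 7*sqrt(-25 + L)/6 (M(L, Q) = 7*sqrt(L - 25)/6 = 7*sqrt(-25 + L)/6)
t(m, U) = 3 + (-20 + m)*(50 + U) (t(m, U) = 3 + (m - 20)*(U + 50) = 3 + (-20 + m)*(50 + U))
r = 1/6777 (r = 1/(9524 + (-997 - 20*75 + 50*(-2) + 75*(-2))) = 1/(9524 + (-997 - 1500 - 100 - 150)) = 1/(9524 - 2747) = 1/6777 ≈ 0.00014756)
M(q, 61)/r = (7*sqrt(-25 + 11)/6)/(1/6777) = (7*sqrt(-14)/6)*6777 = (7*(I*sqrt(14))/6)*6777 = (7*I*sqrt(14)/6)*6777 = 15813*I*sqrt(14)/2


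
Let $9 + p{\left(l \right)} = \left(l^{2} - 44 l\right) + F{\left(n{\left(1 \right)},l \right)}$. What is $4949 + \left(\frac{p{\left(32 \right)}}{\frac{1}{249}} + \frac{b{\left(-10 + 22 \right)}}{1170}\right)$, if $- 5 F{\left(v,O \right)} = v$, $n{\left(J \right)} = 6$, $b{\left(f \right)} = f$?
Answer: $- \frac{18175324}{195} \approx -93207.0$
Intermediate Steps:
$F{\left(v,O \right)} = - \frac{v}{5}$
$p{\left(l \right)} = - \frac{51}{5} + l^{2} - 44 l$ ($p{\left(l \right)} = -9 - \left(\frac{6}{5} - l^{2} + 44 l\right) = - \frac{51}{5} + l^{2} - 44 l$)
$4949 + \left(\frac{p{\left(32 \right)}}{\frac{1}{249}} + \frac{b{\left(-10 + 22 \right)}}{1170}\right) = 4949 + \left(\frac{- \frac{51}{5} + 32^{2} - 1408}{\frac{1}{249}} + \frac{-10 + 22}{1170}\right) = 4949 + \left(\left(- \frac{51}{5} + 1024 - 1408\right) \frac{1}{\frac{1}{249}} + 12 \cdot \frac{1}{1170}\right) = 4949 + \left(\left(- \frac{1971}{5}\right) 249 + \frac{2}{195}\right) = 4949 + \left(- \frac{490779}{5} + \frac{2}{195}\right) = 4949 - \frac{19140379}{195} = - \frac{18175324}{195}$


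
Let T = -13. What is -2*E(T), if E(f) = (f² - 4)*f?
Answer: 4290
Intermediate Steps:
E(f) = f*(-4 + f²) (E(f) = (-4 + f²)*f = f*(-4 + f²))
-2*E(T) = -(-26)*(-4 + (-13)²) = -(-26)*(-4 + 169) = -(-26)*165 = -2*(-2145) = 4290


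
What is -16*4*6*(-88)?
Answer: 33792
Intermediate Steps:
-16*4*6*(-88) = -384*(-88) = 33792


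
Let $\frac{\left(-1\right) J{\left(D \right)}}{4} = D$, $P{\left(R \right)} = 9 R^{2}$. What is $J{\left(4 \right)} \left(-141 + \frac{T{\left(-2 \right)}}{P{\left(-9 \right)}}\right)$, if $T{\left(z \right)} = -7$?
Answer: $\frac{1644736}{729} \approx 2256.2$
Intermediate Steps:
$J{\left(D \right)} = - 4 D$
$J{\left(4 \right)} \left(-141 + \frac{T{\left(-2 \right)}}{P{\left(-9 \right)}}\right) = \left(-4\right) 4 \left(-141 - \frac{7}{9 \left(-9\right)^{2}}\right) = - 16 \left(-141 - \frac{7}{9 \cdot 81}\right) = - 16 \left(-141 - \frac{7}{729}\right) = \left(-16\right) \left(- \frac{102796}{729}\right) = \frac{1644736}{729}$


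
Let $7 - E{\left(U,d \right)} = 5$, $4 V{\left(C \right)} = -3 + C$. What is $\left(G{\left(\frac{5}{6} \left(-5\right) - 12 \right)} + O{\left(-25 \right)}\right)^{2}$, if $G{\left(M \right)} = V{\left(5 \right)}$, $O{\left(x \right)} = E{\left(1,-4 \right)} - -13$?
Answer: $\frac{961}{4} \approx 240.25$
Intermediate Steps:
$V{\left(C \right)} = - \frac{3}{4} + \frac{C}{4}$ ($V{\left(C \right)} = \frac{-3 + C}{4} = - \frac{3}{4} + \frac{C}{4}$)
$E{\left(U,d \right)} = 2$ ($E{\left(U,d \right)} = 7 - 5 = 2$)
$O{\left(x \right)} = 15$ ($O{\left(x \right)} = 2 - -13 = 2 + 13 = 15$)
$G{\left(M \right)} = \frac{1}{2}$ ($G{\left(M \right)} = - \frac{3}{4} + \frac{1}{4} \cdot 5 = - \frac{3}{4} + \frac{5}{4} = \frac{1}{2}$)
$\left(G{\left(\frac{5}{6} \left(-5\right) - 12 \right)} + O{\left(-25 \right)}\right)^{2} = \left(\frac{1}{2} + 15\right)^{2} = \left(\frac{31}{2}\right)^{2} = \frac{961}{4}$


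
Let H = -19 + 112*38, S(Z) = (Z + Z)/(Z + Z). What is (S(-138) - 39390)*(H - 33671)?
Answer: 1159375826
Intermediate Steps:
S(Z) = 1 (S(Z) = (2*Z)/((2*Z)) = (2*Z)*(1/(2*Z)) = 1)
H = 4237 (H = -19 + 4256 = 4237)
(S(-138) - 39390)*(H - 33671) = (1 - 39390)*(4237 - 33671) = -39389*(-29434) = 1159375826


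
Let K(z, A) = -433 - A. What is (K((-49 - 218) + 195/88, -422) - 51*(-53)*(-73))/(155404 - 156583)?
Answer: 197330/1179 ≈ 167.37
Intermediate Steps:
(K((-49 - 218) + 195/88, -422) - 51*(-53)*(-73))/(155404 - 156583) = ((-433 - 1*(-422)) - 51*(-53)*(-73))/(155404 - 156583) = ((-433 + 422) + 2703*(-73))/(-1179) = (-11 - 197319)*(-1/1179) = -197330*(-1/1179) = 197330/1179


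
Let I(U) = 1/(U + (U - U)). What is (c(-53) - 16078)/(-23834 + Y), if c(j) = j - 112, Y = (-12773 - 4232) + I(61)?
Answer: 990823/2491178 ≈ 0.39773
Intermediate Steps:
I(U) = 1/U (I(U) = 1/(U + 0) = 1/U)
Y = -1037304/61 (Y = (-12773 - 4232) + 1/61 = -17005 + 1/61 = -1037304/61 ≈ -17005.)
c(j) = -112 + j
(c(-53) - 16078)/(-23834 + Y) = ((-112 - 53) - 16078)/(-23834 - 1037304/61) = (-165 - 16078)/(-2491178/61) = -16243*(-61/2491178) = 990823/2491178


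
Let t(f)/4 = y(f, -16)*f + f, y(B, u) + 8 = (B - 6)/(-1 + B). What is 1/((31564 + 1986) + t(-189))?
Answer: 19/723256 ≈ 2.6270e-5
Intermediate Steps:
y(B, u) = -8 + (-6 + B)/(-1 + B) (y(B, u) = -8 + (B - 6)/(-1 + B) = -8 + (-6 + B)/(-1 + B))
t(f) = 4*f + 4*f*(2 - 7*f)/(-1 + f) (t(f) = 4*(((2 - 7*f)/(-1 + f))*f + f) = 4*(f*(2 - 7*f)/(-1 + f) + f) = 4*(f + f*(2 - 7*f)/(-1 + f)) = 4*f + 4*f*(2 - 7*f)/(-1 + f))
1/((31564 + 1986) + t(-189)) = 1/((31564 + 1986) + 4*(-189)*(1 - 6*(-189))/(-1 - 189)) = 1/(33550 + 4*(-189)*(1 + 1134)/(-190)) = 1/(33550 + 4*(-189)*(-1/190)*1135) = 1/(33550 + 85806/19) = 1/(723256/19) = 19/723256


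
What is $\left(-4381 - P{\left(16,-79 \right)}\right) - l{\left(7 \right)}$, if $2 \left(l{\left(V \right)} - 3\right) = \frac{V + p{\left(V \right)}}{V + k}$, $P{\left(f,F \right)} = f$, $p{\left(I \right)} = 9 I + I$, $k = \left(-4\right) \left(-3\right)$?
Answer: $- \frac{167277}{38} \approx -4402.0$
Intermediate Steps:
$k = 12$
$p{\left(I \right)} = 10 I$
$l{\left(V \right)} = 3 + \frac{11 V}{2 \left(12 + V\right)}$ ($l{\left(V \right)} = 3 + \frac{\left(V + 10 V\right) \frac{1}{V + 12}}{2} = 3 + \frac{11 V \frac{1}{12 + V}}{2} = 3 + \frac{11 V}{2 \left(12 + V\right)}$)
$\left(-4381 - P{\left(16,-79 \right)}\right) - l{\left(7 \right)} = \left(-4381 - 16\right) - \frac{72 + 17 \cdot 7}{2 \left(12 + 7\right)} = \left(-4381 - 16\right) - \frac{72 + 119}{2 \cdot 19} = -4397 - \frac{1}{2} \cdot \frac{1}{19} \cdot 191 = -4397 - \frac{191}{38} = - \frac{167277}{38}$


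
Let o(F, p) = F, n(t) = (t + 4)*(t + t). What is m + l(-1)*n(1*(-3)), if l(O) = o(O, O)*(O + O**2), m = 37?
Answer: 37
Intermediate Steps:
n(t) = 2*t*(4 + t) (n(t) = (4 + t)*(2*t) = 2*t*(4 + t))
l(O) = O*(O + O**2)
m + l(-1)*n(1*(-3)) = 37 + ((-1)**2*(1 - 1))*(2*(1*(-3))*(4 + 1*(-3))) = 37 + (1*0)*(2*(-3)*(4 - 3)) = 37 + 0*(2*(-3)*1) = 37 + 0*(-6) = 37 + 0 = 37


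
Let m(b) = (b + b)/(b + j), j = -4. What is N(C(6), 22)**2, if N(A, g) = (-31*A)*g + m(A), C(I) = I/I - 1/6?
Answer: 1051380625/3249 ≈ 3.2360e+5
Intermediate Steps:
m(b) = 2*b/(-4 + b) (m(b) = (b + b)/(b - 4) = (2*b)/(-4 + b) = 2*b/(-4 + b))
C(I) = 5/6 (C(I) = 1 - 1*1/6 = 1 - 1/6 = 5/6)
N(A, g) = -31*A*g + 2*A/(-4 + A) (N(A, g) = (-31*A)*g + 2*A/(-4 + A) = -31*A*g + 2*A/(-4 + A))
N(C(6), 22)**2 = (5*(2 - 31*22*(-4 + 5/6))/(6*(-4 + 5/6)))**2 = (5*(2 - 31*22*(-19/6))/(6*(-19/6)))**2 = ((5/6)*(-6/19)*(2 + 6479/3))**2 = ((5/6)*(-6/19)*(6485/3))**2 = (-32425/57)**2 = 1051380625/3249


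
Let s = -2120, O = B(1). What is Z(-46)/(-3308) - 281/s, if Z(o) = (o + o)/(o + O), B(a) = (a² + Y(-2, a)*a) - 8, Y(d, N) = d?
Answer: 509301/3857128 ≈ 0.13204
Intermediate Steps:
B(a) = -8 + a² - 2*a (B(a) = (a² - 2*a) - 8 = -8 + a² - 2*a)
O = -9 (O = -8 + 1² - 2*1 = -8 + 1 - 2 = -9)
Z(o) = 2*o/(-9 + o) (Z(o) = (o + o)/(o - 9) = (2*o)/(-9 + o) = 2*o/(-9 + o))
Z(-46)/(-3308) - 281/s = (2*(-46)/(-9 - 46))/(-3308) - 281/(-2120) = (2*(-46)/(-55))*(-1/3308) - 281*(-1/2120) = (2*(-46)*(-1/55))*(-1/3308) + 281/2120 = (92/55)*(-1/3308) + 281/2120 = -23/45485 + 281/2120 = 509301/3857128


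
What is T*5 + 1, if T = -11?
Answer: -54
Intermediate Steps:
T*5 + 1 = -11*5 + 1 = -55 + 1 = -54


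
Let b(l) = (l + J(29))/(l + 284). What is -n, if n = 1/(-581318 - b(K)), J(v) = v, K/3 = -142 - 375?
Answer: 1267/736531428 ≈ 1.7202e-6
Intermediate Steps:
K = -1551 (K = 3*(-142 - 375) = 3*(-517) = -1551)
b(l) = (29 + l)/(284 + l) (b(l) = (l + 29)/(l + 284) = (29 + l)/(284 + l))
n = -1267/736531428 (n = 1/(-581318 - (29 - 1551)/(284 - 1551)) = 1/(-581318 - (-1522)/(-1267)) = 1/(-581318 - (-1)*(-1522)/1267) = 1/(-581318 - 1*1522/1267) = 1/(-581318 - 1522/1267) = 1/(-736531428/1267) = -1267/736531428 ≈ -1.7202e-6)
-n = -1*(-1267/736531428) = 1267/736531428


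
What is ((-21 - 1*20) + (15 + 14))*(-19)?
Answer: 228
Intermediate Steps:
((-21 - 1*20) + (15 + 14))*(-19) = ((-21 - 20) + 29)*(-19) = (-41 + 29)*(-19) = -12*(-19) = 228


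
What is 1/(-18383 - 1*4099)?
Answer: -1/22482 ≈ -4.4480e-5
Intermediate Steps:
1/(-18383 - 1*4099) = 1/(-18383 - 4099) = 1/(-22482) = -1/22482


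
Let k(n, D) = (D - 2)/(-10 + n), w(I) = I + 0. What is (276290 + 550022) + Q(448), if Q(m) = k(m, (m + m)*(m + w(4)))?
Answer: 181164823/219 ≈ 8.2724e+5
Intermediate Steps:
w(I) = I
k(n, D) = (-2 + D)/(-10 + n)
Q(m) = (-2 + 2*m*(4 + m))/(-10 + m) (Q(m) = (-2 + (m + m)*(m + 4))/(-10 + m) = (-2 + (2*m)*(4 + m))/(-10 + m) = (-2 + 2*m*(4 + m))/(-10 + m))
(276290 + 550022) + Q(448) = (276290 + 550022) + 2*(-1 + 448*(4 + 448))/(-10 + 448) = 826312 + 2*(-1 + 448*452)/438 = 826312 + 2*(1/438)*(-1 + 202496) = 826312 + 2*(1/438)*202495 = 826312 + 202495/219 = 181164823/219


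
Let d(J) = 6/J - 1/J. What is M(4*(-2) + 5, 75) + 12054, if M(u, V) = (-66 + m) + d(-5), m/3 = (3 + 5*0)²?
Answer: 12014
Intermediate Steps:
d(J) = 5/J
m = 27 (m = 3*(3 + 5*0)² = 3*(3 + 0)² = 3*3² = 3*9 = 27)
M(u, V) = -40 (M(u, V) = (-66 + 27) + 5/(-5) = -39 + 5*(-⅕) = -39 - 1 = -40)
M(4*(-2) + 5, 75) + 12054 = -40 + 12054 = 12014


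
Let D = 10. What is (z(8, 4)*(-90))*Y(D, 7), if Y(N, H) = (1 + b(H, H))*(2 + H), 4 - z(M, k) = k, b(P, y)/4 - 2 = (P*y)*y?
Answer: 0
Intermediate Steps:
b(P, y) = 8 + 4*P*y**2 (b(P, y) = 8 + 4*((P*y)*y) = 8 + 4*(P*y**2) = 8 + 4*P*y**2)
z(M, k) = 4 - k
Y(N, H) = (2 + H)*(9 + 4*H**3) (Y(N, H) = (1 + (8 + 4*H*H**2))*(2 + H) = (1 + (8 + 4*H**3))*(2 + H) = (9 + 4*H**3)*(2 + H) = (2 + H)*(9 + 4*H**3))
(z(8, 4)*(-90))*Y(D, 7) = ((4 - 1*4)*(-90))*(18 + 4*7**4 + 8*7**3 + 9*7) = ((4 - 4)*(-90))*(18 + 4*2401 + 8*343 + 63) = (0*(-90))*(18 + 9604 + 2744 + 63) = 0*12429 = 0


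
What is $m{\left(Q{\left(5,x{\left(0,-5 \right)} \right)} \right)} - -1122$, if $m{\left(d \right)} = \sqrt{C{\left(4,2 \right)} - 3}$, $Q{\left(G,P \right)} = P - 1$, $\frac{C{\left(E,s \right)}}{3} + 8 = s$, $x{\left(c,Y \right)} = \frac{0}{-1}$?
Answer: $1122 + i \sqrt{21} \approx 1122.0 + 4.5826 i$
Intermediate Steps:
$x{\left(c,Y \right)} = 0$ ($x{\left(c,Y \right)} = 0 \left(-1\right) = 0$)
$C{\left(E,s \right)} = -24 + 3 s$
$Q{\left(G,P \right)} = -1 + P$
$m{\left(d \right)} = i \sqrt{21}$ ($m{\left(d \right)} = \sqrt{\left(-24 + 3 \cdot 2\right) - 3} = \sqrt{\left(-24 + 6\right) - 3} = \sqrt{-18 - 3} = \sqrt{-21} = i \sqrt{21}$)
$m{\left(Q{\left(5,x{\left(0,-5 \right)} \right)} \right)} - -1122 = i \sqrt{21} - -1122 = i \sqrt{21} + 1122 = 1122 + i \sqrt{21}$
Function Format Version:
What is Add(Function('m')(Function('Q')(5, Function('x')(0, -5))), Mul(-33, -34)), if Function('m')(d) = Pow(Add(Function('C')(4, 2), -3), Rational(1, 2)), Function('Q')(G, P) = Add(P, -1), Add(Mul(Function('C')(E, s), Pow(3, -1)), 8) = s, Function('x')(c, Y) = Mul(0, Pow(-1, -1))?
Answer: Add(1122, Mul(I, Pow(21, Rational(1, 2)))) ≈ Add(1122.0, Mul(4.5826, I))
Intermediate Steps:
Function('x')(c, Y) = 0 (Function('x')(c, Y) = Mul(0, -1) = 0)
Function('C')(E, s) = Add(-24, Mul(3, s))
Function('Q')(G, P) = Add(-1, P)
Function('m')(d) = Mul(I, Pow(21, Rational(1, 2))) (Function('m')(d) = Pow(Add(Add(-24, Mul(3, 2)), -3), Rational(1, 2)) = Pow(Add(Add(-24, 6), -3), Rational(1, 2)) = Pow(Add(-18, -3), Rational(1, 2)) = Pow(-21, Rational(1, 2)) = Mul(I, Pow(21, Rational(1, 2))))
Add(Function('m')(Function('Q')(5, Function('x')(0, -5))), Mul(-33, -34)) = Add(Mul(I, Pow(21, Rational(1, 2))), Mul(-33, -34)) = Add(Mul(I, Pow(21, Rational(1, 2))), 1122) = Add(1122, Mul(I, Pow(21, Rational(1, 2))))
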